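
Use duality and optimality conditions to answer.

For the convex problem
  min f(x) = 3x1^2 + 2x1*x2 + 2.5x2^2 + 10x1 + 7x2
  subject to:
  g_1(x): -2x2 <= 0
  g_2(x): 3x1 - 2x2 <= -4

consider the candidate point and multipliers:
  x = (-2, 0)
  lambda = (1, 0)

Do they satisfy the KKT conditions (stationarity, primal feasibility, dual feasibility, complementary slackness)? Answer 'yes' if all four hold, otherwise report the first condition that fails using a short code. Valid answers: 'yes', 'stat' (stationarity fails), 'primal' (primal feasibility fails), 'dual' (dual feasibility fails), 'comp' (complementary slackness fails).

Gradient of f: grad f(x) = Q x + c = (-2, 3)
Constraint values g_i(x) = a_i^T x - b_i:
  g_1((-2, 0)) = 0
  g_2((-2, 0)) = -2
Stationarity residual: grad f(x) + sum_i lambda_i a_i = (-2, 1)
  -> stationarity FAILS
Primal feasibility (all g_i <= 0): OK
Dual feasibility (all lambda_i >= 0): OK
Complementary slackness (lambda_i * g_i(x) = 0 for all i): OK

Verdict: the first failing condition is stationarity -> stat.

stat


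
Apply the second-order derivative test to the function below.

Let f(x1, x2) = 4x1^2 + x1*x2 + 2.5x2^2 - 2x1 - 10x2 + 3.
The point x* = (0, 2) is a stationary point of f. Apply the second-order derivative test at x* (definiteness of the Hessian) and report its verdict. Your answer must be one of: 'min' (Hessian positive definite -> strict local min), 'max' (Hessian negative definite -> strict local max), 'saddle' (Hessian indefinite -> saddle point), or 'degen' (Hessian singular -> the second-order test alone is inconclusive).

Compute the Hessian H = grad^2 f:
  H = [[8, 1], [1, 5]]
Verify stationarity: grad f(x*) = H x* + g = (0, 0).
Eigenvalues of H: 4.6972, 8.3028.
Both eigenvalues > 0, so H is positive definite -> x* is a strict local min.

min


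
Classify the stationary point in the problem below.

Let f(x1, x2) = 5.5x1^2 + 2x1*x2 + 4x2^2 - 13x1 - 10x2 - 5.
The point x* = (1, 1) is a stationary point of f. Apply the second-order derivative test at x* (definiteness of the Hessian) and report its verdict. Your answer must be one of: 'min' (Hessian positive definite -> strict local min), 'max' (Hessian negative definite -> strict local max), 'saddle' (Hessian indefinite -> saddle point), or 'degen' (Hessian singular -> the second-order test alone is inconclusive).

Compute the Hessian H = grad^2 f:
  H = [[11, 2], [2, 8]]
Verify stationarity: grad f(x*) = H x* + g = (0, 0).
Eigenvalues of H: 7, 12.
Both eigenvalues > 0, so H is positive definite -> x* is a strict local min.

min


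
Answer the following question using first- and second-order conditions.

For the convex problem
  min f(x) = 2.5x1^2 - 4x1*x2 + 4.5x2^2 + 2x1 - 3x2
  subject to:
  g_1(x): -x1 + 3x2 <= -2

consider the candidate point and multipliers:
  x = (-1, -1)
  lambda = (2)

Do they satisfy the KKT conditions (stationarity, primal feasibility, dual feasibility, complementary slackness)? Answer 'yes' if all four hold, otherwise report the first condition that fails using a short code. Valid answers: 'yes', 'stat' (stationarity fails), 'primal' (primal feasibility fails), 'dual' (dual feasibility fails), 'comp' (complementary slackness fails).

Gradient of f: grad f(x) = Q x + c = (1, -8)
Constraint values g_i(x) = a_i^T x - b_i:
  g_1((-1, -1)) = 0
Stationarity residual: grad f(x) + sum_i lambda_i a_i = (-1, -2)
  -> stationarity FAILS
Primal feasibility (all g_i <= 0): OK
Dual feasibility (all lambda_i >= 0): OK
Complementary slackness (lambda_i * g_i(x) = 0 for all i): OK

Verdict: the first failing condition is stationarity -> stat.

stat


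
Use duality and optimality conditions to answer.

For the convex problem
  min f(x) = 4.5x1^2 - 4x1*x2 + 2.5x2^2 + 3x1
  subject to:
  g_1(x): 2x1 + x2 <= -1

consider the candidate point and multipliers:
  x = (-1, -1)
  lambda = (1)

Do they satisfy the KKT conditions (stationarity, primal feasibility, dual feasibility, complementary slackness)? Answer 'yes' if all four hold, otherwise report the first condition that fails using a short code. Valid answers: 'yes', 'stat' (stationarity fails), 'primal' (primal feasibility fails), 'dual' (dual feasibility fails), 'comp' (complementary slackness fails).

Gradient of f: grad f(x) = Q x + c = (-2, -1)
Constraint values g_i(x) = a_i^T x - b_i:
  g_1((-1, -1)) = -2
Stationarity residual: grad f(x) + sum_i lambda_i a_i = (0, 0)
  -> stationarity OK
Primal feasibility (all g_i <= 0): OK
Dual feasibility (all lambda_i >= 0): OK
Complementary slackness (lambda_i * g_i(x) = 0 for all i): FAILS

Verdict: the first failing condition is complementary_slackness -> comp.

comp


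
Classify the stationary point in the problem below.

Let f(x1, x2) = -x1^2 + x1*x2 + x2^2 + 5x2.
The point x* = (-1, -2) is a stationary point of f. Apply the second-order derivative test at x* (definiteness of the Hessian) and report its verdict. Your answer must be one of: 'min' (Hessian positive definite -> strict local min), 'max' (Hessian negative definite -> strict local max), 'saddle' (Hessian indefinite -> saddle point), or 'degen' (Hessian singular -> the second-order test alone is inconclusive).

Compute the Hessian H = grad^2 f:
  H = [[-2, 1], [1, 2]]
Verify stationarity: grad f(x*) = H x* + g = (0, 0).
Eigenvalues of H: -2.2361, 2.2361.
Eigenvalues have mixed signs, so H is indefinite -> x* is a saddle point.

saddle


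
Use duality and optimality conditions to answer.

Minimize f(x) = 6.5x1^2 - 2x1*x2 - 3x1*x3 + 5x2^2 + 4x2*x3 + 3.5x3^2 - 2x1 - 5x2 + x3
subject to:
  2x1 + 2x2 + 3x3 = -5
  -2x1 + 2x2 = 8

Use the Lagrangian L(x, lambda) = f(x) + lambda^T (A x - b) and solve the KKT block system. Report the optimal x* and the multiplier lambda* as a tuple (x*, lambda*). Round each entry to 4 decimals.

Form the Lagrangian:
  L(x, lambda) = (1/2) x^T Q x + c^T x + lambda^T (A x - b)
Stationarity (grad_x L = 0): Q x + c + A^T lambda = 0.
Primal feasibility: A x = b.

This gives the KKT block system:
  [ Q   A^T ] [ x     ]   [-c ]
  [ A    0  ] [ lambda ] = [ b ]

Solving the linear system:
  x*      = (-1.3359, 2.6641, -2.5521)
  lambda* = (0.7336, -7.7857)
  f(x*)   = 26.3764

x* = (-1.3359, 2.6641, -2.5521), lambda* = (0.7336, -7.7857)


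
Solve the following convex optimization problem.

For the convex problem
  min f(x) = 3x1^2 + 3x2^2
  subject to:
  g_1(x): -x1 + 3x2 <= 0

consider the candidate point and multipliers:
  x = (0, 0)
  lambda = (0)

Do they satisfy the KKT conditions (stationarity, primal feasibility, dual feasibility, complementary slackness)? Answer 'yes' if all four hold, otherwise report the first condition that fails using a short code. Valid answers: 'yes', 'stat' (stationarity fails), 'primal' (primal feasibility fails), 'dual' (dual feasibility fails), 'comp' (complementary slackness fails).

Gradient of f: grad f(x) = Q x + c = (0, 0)
Constraint values g_i(x) = a_i^T x - b_i:
  g_1((0, 0)) = 0
Stationarity residual: grad f(x) + sum_i lambda_i a_i = (0, 0)
  -> stationarity OK
Primal feasibility (all g_i <= 0): OK
Dual feasibility (all lambda_i >= 0): OK
Complementary slackness (lambda_i * g_i(x) = 0 for all i): OK

Verdict: yes, KKT holds.

yes


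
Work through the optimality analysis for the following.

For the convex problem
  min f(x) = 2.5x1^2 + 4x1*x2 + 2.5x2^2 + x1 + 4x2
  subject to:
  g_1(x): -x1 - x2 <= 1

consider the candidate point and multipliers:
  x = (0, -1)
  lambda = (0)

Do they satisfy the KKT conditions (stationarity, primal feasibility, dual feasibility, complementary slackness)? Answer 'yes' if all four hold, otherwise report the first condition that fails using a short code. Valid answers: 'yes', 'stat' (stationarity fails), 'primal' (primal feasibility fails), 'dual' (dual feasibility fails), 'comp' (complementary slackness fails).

Gradient of f: grad f(x) = Q x + c = (-3, -1)
Constraint values g_i(x) = a_i^T x - b_i:
  g_1((0, -1)) = 0
Stationarity residual: grad f(x) + sum_i lambda_i a_i = (-3, -1)
  -> stationarity FAILS
Primal feasibility (all g_i <= 0): OK
Dual feasibility (all lambda_i >= 0): OK
Complementary slackness (lambda_i * g_i(x) = 0 for all i): OK

Verdict: the first failing condition is stationarity -> stat.

stat


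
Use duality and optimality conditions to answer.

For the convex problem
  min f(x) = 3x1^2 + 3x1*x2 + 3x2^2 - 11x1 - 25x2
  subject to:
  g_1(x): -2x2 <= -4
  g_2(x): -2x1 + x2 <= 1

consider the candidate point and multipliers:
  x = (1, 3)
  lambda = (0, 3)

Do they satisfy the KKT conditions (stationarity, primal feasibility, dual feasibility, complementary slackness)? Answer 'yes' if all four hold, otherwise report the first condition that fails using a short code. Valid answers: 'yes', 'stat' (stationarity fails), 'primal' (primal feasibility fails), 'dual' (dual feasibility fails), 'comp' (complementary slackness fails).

Gradient of f: grad f(x) = Q x + c = (4, -4)
Constraint values g_i(x) = a_i^T x - b_i:
  g_1((1, 3)) = -2
  g_2((1, 3)) = 0
Stationarity residual: grad f(x) + sum_i lambda_i a_i = (-2, -1)
  -> stationarity FAILS
Primal feasibility (all g_i <= 0): OK
Dual feasibility (all lambda_i >= 0): OK
Complementary slackness (lambda_i * g_i(x) = 0 for all i): OK

Verdict: the first failing condition is stationarity -> stat.

stat


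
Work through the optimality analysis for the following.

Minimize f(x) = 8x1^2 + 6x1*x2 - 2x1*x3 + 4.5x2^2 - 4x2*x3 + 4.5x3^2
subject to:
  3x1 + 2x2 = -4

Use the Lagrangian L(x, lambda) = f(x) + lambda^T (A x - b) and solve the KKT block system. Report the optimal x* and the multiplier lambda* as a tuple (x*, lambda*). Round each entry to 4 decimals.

Form the Lagrangian:
  L(x, lambda) = (1/2) x^T Q x + c^T x + lambda^T (A x - b)
Stationarity (grad_x L = 0): Q x + c + A^T lambda = 0.
Primal feasibility: A x = b.

This gives the KKT block system:
  [ Q   A^T ] [ x     ]   [-c ]
  [ A    0  ] [ lambda ] = [ b ]

Solving the linear system:
  x*      = (-0.6948, -0.9578, -0.5801)
  lambda* = (5.2344)
  f(x*)   = 10.4688

x* = (-0.6948, -0.9578, -0.5801), lambda* = (5.2344)


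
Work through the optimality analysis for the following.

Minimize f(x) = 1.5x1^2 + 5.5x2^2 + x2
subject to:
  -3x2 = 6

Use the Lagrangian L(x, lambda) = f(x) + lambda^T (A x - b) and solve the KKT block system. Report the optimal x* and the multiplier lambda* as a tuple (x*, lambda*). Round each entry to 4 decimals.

Form the Lagrangian:
  L(x, lambda) = (1/2) x^T Q x + c^T x + lambda^T (A x - b)
Stationarity (grad_x L = 0): Q x + c + A^T lambda = 0.
Primal feasibility: A x = b.

This gives the KKT block system:
  [ Q   A^T ] [ x     ]   [-c ]
  [ A    0  ] [ lambda ] = [ b ]

Solving the linear system:
  x*      = (0, -2)
  lambda* = (-7)
  f(x*)   = 20

x* = (0, -2), lambda* = (-7)


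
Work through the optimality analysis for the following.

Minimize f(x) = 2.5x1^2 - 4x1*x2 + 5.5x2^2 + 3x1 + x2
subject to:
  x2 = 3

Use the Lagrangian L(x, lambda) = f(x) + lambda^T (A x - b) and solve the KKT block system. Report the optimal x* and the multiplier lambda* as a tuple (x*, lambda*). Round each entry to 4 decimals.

Form the Lagrangian:
  L(x, lambda) = (1/2) x^T Q x + c^T x + lambda^T (A x - b)
Stationarity (grad_x L = 0): Q x + c + A^T lambda = 0.
Primal feasibility: A x = b.

This gives the KKT block system:
  [ Q   A^T ] [ x     ]   [-c ]
  [ A    0  ] [ lambda ] = [ b ]

Solving the linear system:
  x*      = (1.8, 3)
  lambda* = (-26.8)
  f(x*)   = 44.4

x* = (1.8, 3), lambda* = (-26.8)


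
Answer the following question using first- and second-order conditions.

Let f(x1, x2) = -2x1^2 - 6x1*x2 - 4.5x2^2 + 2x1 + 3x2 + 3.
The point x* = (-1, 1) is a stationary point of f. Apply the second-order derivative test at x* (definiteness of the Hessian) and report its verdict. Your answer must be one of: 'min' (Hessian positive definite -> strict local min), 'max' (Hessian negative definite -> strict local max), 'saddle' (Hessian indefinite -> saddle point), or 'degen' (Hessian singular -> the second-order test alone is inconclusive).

Compute the Hessian H = grad^2 f:
  H = [[-4, -6], [-6, -9]]
Verify stationarity: grad f(x*) = H x* + g = (0, 0).
Eigenvalues of H: -13, 0.
H has a zero eigenvalue (singular; negative semidefinite but not definite), so H is neither positive definite, negative definite, nor indefinite. The second-order test alone is inconclusive -> degen.
(Indeed, f is constant along the null direction of H through x*, so x* is not a strict local extremum.)

degen


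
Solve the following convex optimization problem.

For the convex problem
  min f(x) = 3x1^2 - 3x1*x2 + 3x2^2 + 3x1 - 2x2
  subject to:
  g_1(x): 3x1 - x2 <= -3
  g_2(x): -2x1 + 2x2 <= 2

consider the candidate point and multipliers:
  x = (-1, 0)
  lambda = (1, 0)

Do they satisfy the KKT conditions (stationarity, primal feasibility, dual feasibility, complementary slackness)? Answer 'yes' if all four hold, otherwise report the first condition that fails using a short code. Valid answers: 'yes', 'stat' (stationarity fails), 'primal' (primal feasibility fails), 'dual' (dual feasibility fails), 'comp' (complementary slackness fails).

Gradient of f: grad f(x) = Q x + c = (-3, 1)
Constraint values g_i(x) = a_i^T x - b_i:
  g_1((-1, 0)) = 0
  g_2((-1, 0)) = 0
Stationarity residual: grad f(x) + sum_i lambda_i a_i = (0, 0)
  -> stationarity OK
Primal feasibility (all g_i <= 0): OK
Dual feasibility (all lambda_i >= 0): OK
Complementary slackness (lambda_i * g_i(x) = 0 for all i): OK

Verdict: yes, KKT holds.

yes


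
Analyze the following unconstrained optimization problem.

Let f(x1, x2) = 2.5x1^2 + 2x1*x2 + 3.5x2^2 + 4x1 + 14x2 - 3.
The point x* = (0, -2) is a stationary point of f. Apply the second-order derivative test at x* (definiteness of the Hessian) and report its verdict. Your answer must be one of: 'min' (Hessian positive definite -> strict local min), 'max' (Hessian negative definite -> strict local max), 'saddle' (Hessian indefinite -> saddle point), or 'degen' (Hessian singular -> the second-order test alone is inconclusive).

Compute the Hessian H = grad^2 f:
  H = [[5, 2], [2, 7]]
Verify stationarity: grad f(x*) = H x* + g = (0, 0).
Eigenvalues of H: 3.7639, 8.2361.
Both eigenvalues > 0, so H is positive definite -> x* is a strict local min.

min


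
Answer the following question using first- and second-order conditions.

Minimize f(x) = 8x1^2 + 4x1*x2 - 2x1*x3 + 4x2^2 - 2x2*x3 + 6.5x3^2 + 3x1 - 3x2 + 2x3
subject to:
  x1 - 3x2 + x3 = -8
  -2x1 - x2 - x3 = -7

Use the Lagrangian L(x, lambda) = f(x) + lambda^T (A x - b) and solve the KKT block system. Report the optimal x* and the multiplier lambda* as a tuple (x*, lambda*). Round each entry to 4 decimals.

Form the Lagrangian:
  L(x, lambda) = (1/2) x^T Q x + c^T x + lambda^T (A x - b)
Stationarity (grad_x L = 0): Q x + c + A^T lambda = 0.
Primal feasibility: A x = b.

This gives the KKT block system:
  [ Q   A^T ] [ x     ]   [-c ]
  [ A    0  ] [ lambda ] = [ b ]

Solving the linear system:
  x*      = (0.9727, 3.5068, 1.5477)
  lambda* = (3.1721, 16.3337)
  f(x*)   = 67.6028

x* = (0.9727, 3.5068, 1.5477), lambda* = (3.1721, 16.3337)


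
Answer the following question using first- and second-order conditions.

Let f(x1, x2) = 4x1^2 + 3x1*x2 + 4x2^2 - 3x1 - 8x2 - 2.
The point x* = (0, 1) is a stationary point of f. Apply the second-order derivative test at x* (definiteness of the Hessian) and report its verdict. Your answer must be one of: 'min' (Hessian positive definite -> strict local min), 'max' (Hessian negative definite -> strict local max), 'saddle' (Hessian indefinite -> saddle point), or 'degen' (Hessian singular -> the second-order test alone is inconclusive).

Compute the Hessian H = grad^2 f:
  H = [[8, 3], [3, 8]]
Verify stationarity: grad f(x*) = H x* + g = (0, 0).
Eigenvalues of H: 5, 11.
Both eigenvalues > 0, so H is positive definite -> x* is a strict local min.

min


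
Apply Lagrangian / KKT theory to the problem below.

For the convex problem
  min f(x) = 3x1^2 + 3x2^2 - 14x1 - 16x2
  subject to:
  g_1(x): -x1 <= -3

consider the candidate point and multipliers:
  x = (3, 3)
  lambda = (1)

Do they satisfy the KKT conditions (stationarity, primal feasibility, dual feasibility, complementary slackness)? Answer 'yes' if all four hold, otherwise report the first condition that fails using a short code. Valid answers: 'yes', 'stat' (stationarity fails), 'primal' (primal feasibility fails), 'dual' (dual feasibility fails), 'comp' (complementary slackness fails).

Gradient of f: grad f(x) = Q x + c = (4, 2)
Constraint values g_i(x) = a_i^T x - b_i:
  g_1((3, 3)) = 0
Stationarity residual: grad f(x) + sum_i lambda_i a_i = (3, 2)
  -> stationarity FAILS
Primal feasibility (all g_i <= 0): OK
Dual feasibility (all lambda_i >= 0): OK
Complementary slackness (lambda_i * g_i(x) = 0 for all i): OK

Verdict: the first failing condition is stationarity -> stat.

stat


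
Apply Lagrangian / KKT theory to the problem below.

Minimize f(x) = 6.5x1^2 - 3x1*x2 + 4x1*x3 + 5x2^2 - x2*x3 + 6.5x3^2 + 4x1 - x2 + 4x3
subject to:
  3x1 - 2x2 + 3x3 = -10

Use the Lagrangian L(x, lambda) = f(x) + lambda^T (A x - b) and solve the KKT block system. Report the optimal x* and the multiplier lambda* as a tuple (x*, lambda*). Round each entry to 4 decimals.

Form the Lagrangian:
  L(x, lambda) = (1/2) x^T Q x + c^T x + lambda^T (A x - b)
Stationarity (grad_x L = 0): Q x + c + A^T lambda = 0.
Primal feasibility: A x = b.

This gives the KKT block system:
  [ Q   A^T ] [ x     ]   [-c ]
  [ A    0  ] [ lambda ] = [ b ]

Solving the linear system:
  x*      = (-1.2358, 0.9694, -1.4512)
  lambda* = (6.9263)
  f(x*)   = 28.7727

x* = (-1.2358, 0.9694, -1.4512), lambda* = (6.9263)


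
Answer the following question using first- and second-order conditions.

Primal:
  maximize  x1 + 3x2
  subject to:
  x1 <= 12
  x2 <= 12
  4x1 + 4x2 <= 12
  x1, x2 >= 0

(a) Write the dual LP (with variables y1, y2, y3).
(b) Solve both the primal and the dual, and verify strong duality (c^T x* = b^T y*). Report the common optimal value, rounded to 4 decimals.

The standard primal-dual pair for 'max c^T x s.t. A x <= b, x >= 0' is:
  Dual:  min b^T y  s.t.  A^T y >= c,  y >= 0.

So the dual LP is:
  minimize  12y1 + 12y2 + 12y3
  subject to:
    y1 + 4y3 >= 1
    y2 + 4y3 >= 3
    y1, y2, y3 >= 0

Solving the primal: x* = (0, 3).
  primal value c^T x* = 9.
Solving the dual: y* = (0, 0, 0.75).
  dual value b^T y* = 9.
Strong duality: c^T x* = b^T y*. Confirmed.

9


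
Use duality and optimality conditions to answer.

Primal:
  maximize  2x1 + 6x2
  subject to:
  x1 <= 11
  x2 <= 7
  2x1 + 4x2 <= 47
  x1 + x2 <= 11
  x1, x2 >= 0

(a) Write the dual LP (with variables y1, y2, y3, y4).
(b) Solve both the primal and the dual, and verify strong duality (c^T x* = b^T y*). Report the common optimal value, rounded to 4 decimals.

The standard primal-dual pair for 'max c^T x s.t. A x <= b, x >= 0' is:
  Dual:  min b^T y  s.t.  A^T y >= c,  y >= 0.

So the dual LP is:
  minimize  11y1 + 7y2 + 47y3 + 11y4
  subject to:
    y1 + 2y3 + y4 >= 2
    y2 + 4y3 + y4 >= 6
    y1, y2, y3, y4 >= 0

Solving the primal: x* = (4, 7).
  primal value c^T x* = 50.
Solving the dual: y* = (0, 4, 0, 2).
  dual value b^T y* = 50.
Strong duality: c^T x* = b^T y*. Confirmed.

50


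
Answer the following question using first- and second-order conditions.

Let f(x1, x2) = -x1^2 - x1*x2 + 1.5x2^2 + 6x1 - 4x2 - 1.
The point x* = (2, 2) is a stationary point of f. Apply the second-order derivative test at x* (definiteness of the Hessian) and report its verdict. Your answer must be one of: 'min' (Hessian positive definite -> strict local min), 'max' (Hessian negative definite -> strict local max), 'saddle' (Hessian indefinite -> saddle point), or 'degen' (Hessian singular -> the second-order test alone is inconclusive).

Compute the Hessian H = grad^2 f:
  H = [[-2, -1], [-1, 3]]
Verify stationarity: grad f(x*) = H x* + g = (0, 0).
Eigenvalues of H: -2.1926, 3.1926.
Eigenvalues have mixed signs, so H is indefinite -> x* is a saddle point.

saddle


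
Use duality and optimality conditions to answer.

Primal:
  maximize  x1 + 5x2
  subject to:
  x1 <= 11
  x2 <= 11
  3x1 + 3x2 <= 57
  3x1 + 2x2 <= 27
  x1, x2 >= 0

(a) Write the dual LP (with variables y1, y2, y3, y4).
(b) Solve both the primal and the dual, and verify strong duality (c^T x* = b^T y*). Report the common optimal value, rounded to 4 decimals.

The standard primal-dual pair for 'max c^T x s.t. A x <= b, x >= 0' is:
  Dual:  min b^T y  s.t.  A^T y >= c,  y >= 0.

So the dual LP is:
  minimize  11y1 + 11y2 + 57y3 + 27y4
  subject to:
    y1 + 3y3 + 3y4 >= 1
    y2 + 3y3 + 2y4 >= 5
    y1, y2, y3, y4 >= 0

Solving the primal: x* = (1.6667, 11).
  primal value c^T x* = 56.6667.
Solving the dual: y* = (0, 4.3333, 0, 0.3333).
  dual value b^T y* = 56.6667.
Strong duality: c^T x* = b^T y*. Confirmed.

56.6667


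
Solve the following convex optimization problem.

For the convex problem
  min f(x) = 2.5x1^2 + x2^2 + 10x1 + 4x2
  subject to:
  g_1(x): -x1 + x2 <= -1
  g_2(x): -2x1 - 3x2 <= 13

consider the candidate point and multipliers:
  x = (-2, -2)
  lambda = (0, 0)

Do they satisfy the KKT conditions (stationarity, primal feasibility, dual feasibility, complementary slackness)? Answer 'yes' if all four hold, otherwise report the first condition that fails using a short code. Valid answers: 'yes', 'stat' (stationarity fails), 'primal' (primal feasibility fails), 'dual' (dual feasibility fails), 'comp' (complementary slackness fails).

Gradient of f: grad f(x) = Q x + c = (0, 0)
Constraint values g_i(x) = a_i^T x - b_i:
  g_1((-2, -2)) = 1
  g_2((-2, -2)) = -3
Stationarity residual: grad f(x) + sum_i lambda_i a_i = (0, 0)
  -> stationarity OK
Primal feasibility (all g_i <= 0): FAILS
Dual feasibility (all lambda_i >= 0): OK
Complementary slackness (lambda_i * g_i(x) = 0 for all i): OK

Verdict: the first failing condition is primal_feasibility -> primal.

primal


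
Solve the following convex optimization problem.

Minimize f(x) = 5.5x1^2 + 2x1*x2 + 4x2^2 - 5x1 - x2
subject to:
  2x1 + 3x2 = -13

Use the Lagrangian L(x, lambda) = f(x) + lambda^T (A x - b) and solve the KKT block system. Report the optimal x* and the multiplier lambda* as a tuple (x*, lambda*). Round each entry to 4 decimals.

Form the Lagrangian:
  L(x, lambda) = (1/2) x^T Q x + c^T x + lambda^T (A x - b)
Stationarity (grad_x L = 0): Q x + c + A^T lambda = 0.
Primal feasibility: A x = b.

This gives the KKT block system:
  [ Q   A^T ] [ x     ]   [-c ]
  [ A    0  ] [ lambda ] = [ b ]

Solving the linear system:
  x*      = (-0.8505, -3.7664)
  lambda* = (10.9439)
  f(x*)   = 75.1449

x* = (-0.8505, -3.7664), lambda* = (10.9439)


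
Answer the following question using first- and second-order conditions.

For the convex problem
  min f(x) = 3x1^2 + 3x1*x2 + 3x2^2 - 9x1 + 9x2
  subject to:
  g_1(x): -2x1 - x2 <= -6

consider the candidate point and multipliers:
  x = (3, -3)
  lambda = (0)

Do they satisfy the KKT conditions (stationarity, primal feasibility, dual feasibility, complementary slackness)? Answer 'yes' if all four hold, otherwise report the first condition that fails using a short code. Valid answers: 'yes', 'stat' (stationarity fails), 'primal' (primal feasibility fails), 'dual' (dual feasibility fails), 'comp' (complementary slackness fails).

Gradient of f: grad f(x) = Q x + c = (0, 0)
Constraint values g_i(x) = a_i^T x - b_i:
  g_1((3, -3)) = 3
Stationarity residual: grad f(x) + sum_i lambda_i a_i = (0, 0)
  -> stationarity OK
Primal feasibility (all g_i <= 0): FAILS
Dual feasibility (all lambda_i >= 0): OK
Complementary slackness (lambda_i * g_i(x) = 0 for all i): OK

Verdict: the first failing condition is primal_feasibility -> primal.

primal


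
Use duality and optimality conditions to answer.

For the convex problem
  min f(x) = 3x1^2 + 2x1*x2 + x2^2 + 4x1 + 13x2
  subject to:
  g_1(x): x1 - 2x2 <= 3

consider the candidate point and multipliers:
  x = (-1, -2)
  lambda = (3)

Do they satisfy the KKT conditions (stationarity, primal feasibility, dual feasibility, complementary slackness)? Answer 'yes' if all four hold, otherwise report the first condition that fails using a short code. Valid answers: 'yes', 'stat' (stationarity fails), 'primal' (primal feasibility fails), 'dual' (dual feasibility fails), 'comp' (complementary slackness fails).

Gradient of f: grad f(x) = Q x + c = (-6, 7)
Constraint values g_i(x) = a_i^T x - b_i:
  g_1((-1, -2)) = 0
Stationarity residual: grad f(x) + sum_i lambda_i a_i = (-3, 1)
  -> stationarity FAILS
Primal feasibility (all g_i <= 0): OK
Dual feasibility (all lambda_i >= 0): OK
Complementary slackness (lambda_i * g_i(x) = 0 for all i): OK

Verdict: the first failing condition is stationarity -> stat.

stat


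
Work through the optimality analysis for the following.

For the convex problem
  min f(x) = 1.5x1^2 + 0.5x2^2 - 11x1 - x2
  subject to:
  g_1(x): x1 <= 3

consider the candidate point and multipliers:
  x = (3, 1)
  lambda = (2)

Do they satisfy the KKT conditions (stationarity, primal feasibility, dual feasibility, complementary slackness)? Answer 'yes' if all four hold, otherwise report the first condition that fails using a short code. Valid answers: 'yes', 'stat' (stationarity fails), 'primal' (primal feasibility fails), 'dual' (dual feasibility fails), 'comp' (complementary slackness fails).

Gradient of f: grad f(x) = Q x + c = (-2, 0)
Constraint values g_i(x) = a_i^T x - b_i:
  g_1((3, 1)) = 0
Stationarity residual: grad f(x) + sum_i lambda_i a_i = (0, 0)
  -> stationarity OK
Primal feasibility (all g_i <= 0): OK
Dual feasibility (all lambda_i >= 0): OK
Complementary slackness (lambda_i * g_i(x) = 0 for all i): OK

Verdict: yes, KKT holds.

yes


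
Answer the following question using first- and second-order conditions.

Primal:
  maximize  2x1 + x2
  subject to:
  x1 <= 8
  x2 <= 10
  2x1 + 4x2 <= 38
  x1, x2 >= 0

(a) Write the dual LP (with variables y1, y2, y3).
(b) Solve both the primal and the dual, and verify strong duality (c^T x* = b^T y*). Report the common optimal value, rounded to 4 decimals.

The standard primal-dual pair for 'max c^T x s.t. A x <= b, x >= 0' is:
  Dual:  min b^T y  s.t.  A^T y >= c,  y >= 0.

So the dual LP is:
  minimize  8y1 + 10y2 + 38y3
  subject to:
    y1 + 2y3 >= 2
    y2 + 4y3 >= 1
    y1, y2, y3 >= 0

Solving the primal: x* = (8, 5.5).
  primal value c^T x* = 21.5.
Solving the dual: y* = (1.5, 0, 0.25).
  dual value b^T y* = 21.5.
Strong duality: c^T x* = b^T y*. Confirmed.

21.5


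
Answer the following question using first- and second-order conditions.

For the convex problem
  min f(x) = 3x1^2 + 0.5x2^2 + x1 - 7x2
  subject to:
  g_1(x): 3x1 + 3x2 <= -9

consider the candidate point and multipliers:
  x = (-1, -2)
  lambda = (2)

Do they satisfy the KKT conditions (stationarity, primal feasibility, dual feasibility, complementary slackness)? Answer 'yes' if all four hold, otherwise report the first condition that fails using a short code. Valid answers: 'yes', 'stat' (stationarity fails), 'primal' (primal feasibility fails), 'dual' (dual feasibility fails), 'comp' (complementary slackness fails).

Gradient of f: grad f(x) = Q x + c = (-5, -9)
Constraint values g_i(x) = a_i^T x - b_i:
  g_1((-1, -2)) = 0
Stationarity residual: grad f(x) + sum_i lambda_i a_i = (1, -3)
  -> stationarity FAILS
Primal feasibility (all g_i <= 0): OK
Dual feasibility (all lambda_i >= 0): OK
Complementary slackness (lambda_i * g_i(x) = 0 for all i): OK

Verdict: the first failing condition is stationarity -> stat.

stat


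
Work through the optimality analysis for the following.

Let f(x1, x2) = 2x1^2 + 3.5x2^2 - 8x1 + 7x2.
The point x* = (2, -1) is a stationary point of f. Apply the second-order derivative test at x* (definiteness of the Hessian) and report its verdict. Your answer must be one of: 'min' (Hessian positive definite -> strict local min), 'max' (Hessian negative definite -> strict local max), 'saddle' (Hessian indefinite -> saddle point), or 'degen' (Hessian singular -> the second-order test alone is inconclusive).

Compute the Hessian H = grad^2 f:
  H = [[4, 0], [0, 7]]
Verify stationarity: grad f(x*) = H x* + g = (0, 0).
Eigenvalues of H: 4, 7.
Both eigenvalues > 0, so H is positive definite -> x* is a strict local min.

min


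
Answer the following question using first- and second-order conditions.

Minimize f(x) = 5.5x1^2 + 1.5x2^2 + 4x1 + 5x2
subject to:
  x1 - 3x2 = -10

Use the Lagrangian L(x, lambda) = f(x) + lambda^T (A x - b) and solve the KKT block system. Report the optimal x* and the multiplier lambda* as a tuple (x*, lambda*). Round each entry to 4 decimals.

Form the Lagrangian:
  L(x, lambda) = (1/2) x^T Q x + c^T x + lambda^T (A x - b)
Stationarity (grad_x L = 0): Q x + c + A^T lambda = 0.
Primal feasibility: A x = b.

This gives the KKT block system:
  [ Q   A^T ] [ x     ]   [-c ]
  [ A    0  ] [ lambda ] = [ b ]

Solving the linear system:
  x*      = (-0.7941, 3.0686)
  lambda* = (4.7353)
  f(x*)   = 29.7598

x* = (-0.7941, 3.0686), lambda* = (4.7353)


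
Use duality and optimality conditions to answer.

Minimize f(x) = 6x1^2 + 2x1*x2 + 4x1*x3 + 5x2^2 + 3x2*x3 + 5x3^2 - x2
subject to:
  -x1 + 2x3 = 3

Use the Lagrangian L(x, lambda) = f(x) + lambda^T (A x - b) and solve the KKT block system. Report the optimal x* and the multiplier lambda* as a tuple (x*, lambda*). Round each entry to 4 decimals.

Form the Lagrangian:
  L(x, lambda) = (1/2) x^T Q x + c^T x + lambda^T (A x - b)
Stationarity (grad_x L = 0): Q x + c + A^T lambda = 0.
Primal feasibility: A x = b.

This gives the KKT block system:
  [ Q   A^T ] [ x     ]   [-c ]
  [ A    0  ] [ lambda ] = [ b ]

Solving the linear system:
  x*      = (-0.7106, -0.1013, 1.1447)
  lambda* = (-4.1505)
  f(x*)   = 6.2764

x* = (-0.7106, -0.1013, 1.1447), lambda* = (-4.1505)


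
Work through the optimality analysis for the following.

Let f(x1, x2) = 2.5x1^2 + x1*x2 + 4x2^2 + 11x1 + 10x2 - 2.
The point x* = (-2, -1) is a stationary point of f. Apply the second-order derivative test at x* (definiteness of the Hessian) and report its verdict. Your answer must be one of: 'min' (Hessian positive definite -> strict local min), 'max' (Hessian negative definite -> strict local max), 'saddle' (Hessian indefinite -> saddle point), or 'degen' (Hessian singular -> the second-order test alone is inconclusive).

Compute the Hessian H = grad^2 f:
  H = [[5, 1], [1, 8]]
Verify stationarity: grad f(x*) = H x* + g = (0, 0).
Eigenvalues of H: 4.6972, 8.3028.
Both eigenvalues > 0, so H is positive definite -> x* is a strict local min.

min


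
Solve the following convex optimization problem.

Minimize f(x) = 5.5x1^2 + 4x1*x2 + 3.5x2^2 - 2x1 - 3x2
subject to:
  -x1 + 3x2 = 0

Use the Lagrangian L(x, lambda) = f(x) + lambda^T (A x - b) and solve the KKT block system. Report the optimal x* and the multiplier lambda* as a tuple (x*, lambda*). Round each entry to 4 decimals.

Form the Lagrangian:
  L(x, lambda) = (1/2) x^T Q x + c^T x + lambda^T (A x - b)
Stationarity (grad_x L = 0): Q x + c + A^T lambda = 0.
Primal feasibility: A x = b.

This gives the KKT block system:
  [ Q   A^T ] [ x     ]   [-c ]
  [ A    0  ] [ lambda ] = [ b ]

Solving the linear system:
  x*      = (0.2077, 0.0692)
  lambda* = (0.5615)
  f(x*)   = -0.3115

x* = (0.2077, 0.0692), lambda* = (0.5615)


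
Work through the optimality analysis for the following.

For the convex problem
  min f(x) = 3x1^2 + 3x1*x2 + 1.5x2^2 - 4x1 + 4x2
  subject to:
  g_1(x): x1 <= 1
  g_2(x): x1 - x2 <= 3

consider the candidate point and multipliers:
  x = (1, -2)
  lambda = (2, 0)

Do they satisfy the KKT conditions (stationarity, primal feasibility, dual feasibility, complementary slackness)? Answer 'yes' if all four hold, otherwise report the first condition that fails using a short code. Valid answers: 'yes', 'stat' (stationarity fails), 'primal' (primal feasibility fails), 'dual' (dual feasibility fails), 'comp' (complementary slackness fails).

Gradient of f: grad f(x) = Q x + c = (-4, 1)
Constraint values g_i(x) = a_i^T x - b_i:
  g_1((1, -2)) = 0
  g_2((1, -2)) = 0
Stationarity residual: grad f(x) + sum_i lambda_i a_i = (-2, 1)
  -> stationarity FAILS
Primal feasibility (all g_i <= 0): OK
Dual feasibility (all lambda_i >= 0): OK
Complementary slackness (lambda_i * g_i(x) = 0 for all i): OK

Verdict: the first failing condition is stationarity -> stat.

stat


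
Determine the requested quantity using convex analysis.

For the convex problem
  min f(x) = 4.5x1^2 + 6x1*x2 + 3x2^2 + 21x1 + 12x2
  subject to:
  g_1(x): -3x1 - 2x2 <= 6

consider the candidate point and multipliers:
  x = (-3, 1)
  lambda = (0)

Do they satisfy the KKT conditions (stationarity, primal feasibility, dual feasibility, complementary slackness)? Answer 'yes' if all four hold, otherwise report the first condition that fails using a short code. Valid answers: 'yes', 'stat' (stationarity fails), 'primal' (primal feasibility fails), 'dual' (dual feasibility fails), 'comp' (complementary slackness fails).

Gradient of f: grad f(x) = Q x + c = (0, 0)
Constraint values g_i(x) = a_i^T x - b_i:
  g_1((-3, 1)) = 1
Stationarity residual: grad f(x) + sum_i lambda_i a_i = (0, 0)
  -> stationarity OK
Primal feasibility (all g_i <= 0): FAILS
Dual feasibility (all lambda_i >= 0): OK
Complementary slackness (lambda_i * g_i(x) = 0 for all i): OK

Verdict: the first failing condition is primal_feasibility -> primal.

primal


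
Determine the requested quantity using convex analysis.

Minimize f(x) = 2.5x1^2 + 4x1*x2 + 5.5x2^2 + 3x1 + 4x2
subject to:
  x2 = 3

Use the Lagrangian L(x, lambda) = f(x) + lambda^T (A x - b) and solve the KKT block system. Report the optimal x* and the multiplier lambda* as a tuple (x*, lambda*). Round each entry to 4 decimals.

Form the Lagrangian:
  L(x, lambda) = (1/2) x^T Q x + c^T x + lambda^T (A x - b)
Stationarity (grad_x L = 0): Q x + c + A^T lambda = 0.
Primal feasibility: A x = b.

This gives the KKT block system:
  [ Q   A^T ] [ x     ]   [-c ]
  [ A    0  ] [ lambda ] = [ b ]

Solving the linear system:
  x*      = (-3, 3)
  lambda* = (-25)
  f(x*)   = 39

x* = (-3, 3), lambda* = (-25)


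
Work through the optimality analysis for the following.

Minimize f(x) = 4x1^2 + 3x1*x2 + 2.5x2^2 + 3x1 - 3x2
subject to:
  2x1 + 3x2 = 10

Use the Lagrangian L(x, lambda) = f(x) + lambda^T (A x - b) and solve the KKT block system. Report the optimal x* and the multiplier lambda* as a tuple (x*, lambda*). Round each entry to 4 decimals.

Form the Lagrangian:
  L(x, lambda) = (1/2) x^T Q x + c^T x + lambda^T (A x - b)
Stationarity (grad_x L = 0): Q x + c + A^T lambda = 0.
Primal feasibility: A x = b.

This gives the KKT block system:
  [ Q   A^T ] [ x     ]   [-c ]
  [ A    0  ] [ lambda ] = [ b ]

Solving the linear system:
  x*      = (-0.625, 3.75)
  lambda* = (-4.625)
  f(x*)   = 16.5625

x* = (-0.625, 3.75), lambda* = (-4.625)


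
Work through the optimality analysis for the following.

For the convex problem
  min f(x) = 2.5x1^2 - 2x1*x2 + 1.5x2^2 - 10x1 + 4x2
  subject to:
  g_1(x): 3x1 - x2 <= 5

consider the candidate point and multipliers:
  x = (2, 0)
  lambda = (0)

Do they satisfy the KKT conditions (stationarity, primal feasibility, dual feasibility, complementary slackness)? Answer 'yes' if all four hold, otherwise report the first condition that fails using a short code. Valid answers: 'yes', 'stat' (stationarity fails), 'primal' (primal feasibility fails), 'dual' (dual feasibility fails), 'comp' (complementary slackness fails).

Gradient of f: grad f(x) = Q x + c = (0, 0)
Constraint values g_i(x) = a_i^T x - b_i:
  g_1((2, 0)) = 1
Stationarity residual: grad f(x) + sum_i lambda_i a_i = (0, 0)
  -> stationarity OK
Primal feasibility (all g_i <= 0): FAILS
Dual feasibility (all lambda_i >= 0): OK
Complementary slackness (lambda_i * g_i(x) = 0 for all i): OK

Verdict: the first failing condition is primal_feasibility -> primal.

primal


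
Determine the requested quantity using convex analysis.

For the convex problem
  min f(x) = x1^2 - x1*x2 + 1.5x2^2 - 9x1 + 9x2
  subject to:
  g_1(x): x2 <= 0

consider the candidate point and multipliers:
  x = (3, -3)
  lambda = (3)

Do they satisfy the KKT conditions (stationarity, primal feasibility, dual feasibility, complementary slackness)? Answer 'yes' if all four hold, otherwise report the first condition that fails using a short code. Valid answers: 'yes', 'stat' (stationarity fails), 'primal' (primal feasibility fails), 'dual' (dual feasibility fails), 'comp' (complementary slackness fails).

Gradient of f: grad f(x) = Q x + c = (0, -3)
Constraint values g_i(x) = a_i^T x - b_i:
  g_1((3, -3)) = -3
Stationarity residual: grad f(x) + sum_i lambda_i a_i = (0, 0)
  -> stationarity OK
Primal feasibility (all g_i <= 0): OK
Dual feasibility (all lambda_i >= 0): OK
Complementary slackness (lambda_i * g_i(x) = 0 for all i): FAILS

Verdict: the first failing condition is complementary_slackness -> comp.

comp


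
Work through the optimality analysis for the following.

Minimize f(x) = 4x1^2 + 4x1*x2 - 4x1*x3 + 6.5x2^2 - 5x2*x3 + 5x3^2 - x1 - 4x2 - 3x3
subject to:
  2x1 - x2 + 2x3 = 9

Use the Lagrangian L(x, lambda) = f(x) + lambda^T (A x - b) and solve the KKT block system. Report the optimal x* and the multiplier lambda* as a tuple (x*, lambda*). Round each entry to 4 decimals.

Form the Lagrangian:
  L(x, lambda) = (1/2) x^T Q x + c^T x + lambda^T (A x - b)
Stationarity (grad_x L = 0): Q x + c + A^T lambda = 0.
Primal feasibility: A x = b.

This gives the KKT block system:
  [ Q   A^T ] [ x     ]   [-c ]
  [ A    0  ] [ lambda ] = [ b ]

Solving the linear system:
  x*      = (2.3401, 0.0781, 2.1989)
  lambda* = (-4.619)
  f(x*)   = 16.1608

x* = (2.3401, 0.0781, 2.1989), lambda* = (-4.619)


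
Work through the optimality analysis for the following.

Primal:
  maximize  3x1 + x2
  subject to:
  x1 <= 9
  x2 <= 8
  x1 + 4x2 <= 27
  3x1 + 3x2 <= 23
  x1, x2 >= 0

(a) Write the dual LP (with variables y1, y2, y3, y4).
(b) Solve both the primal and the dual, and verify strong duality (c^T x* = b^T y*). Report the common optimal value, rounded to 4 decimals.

The standard primal-dual pair for 'max c^T x s.t. A x <= b, x >= 0' is:
  Dual:  min b^T y  s.t.  A^T y >= c,  y >= 0.

So the dual LP is:
  minimize  9y1 + 8y2 + 27y3 + 23y4
  subject to:
    y1 + y3 + 3y4 >= 3
    y2 + 4y3 + 3y4 >= 1
    y1, y2, y3, y4 >= 0

Solving the primal: x* = (7.6667, 0).
  primal value c^T x* = 23.
Solving the dual: y* = (0, 0, 0, 1).
  dual value b^T y* = 23.
Strong duality: c^T x* = b^T y*. Confirmed.

23


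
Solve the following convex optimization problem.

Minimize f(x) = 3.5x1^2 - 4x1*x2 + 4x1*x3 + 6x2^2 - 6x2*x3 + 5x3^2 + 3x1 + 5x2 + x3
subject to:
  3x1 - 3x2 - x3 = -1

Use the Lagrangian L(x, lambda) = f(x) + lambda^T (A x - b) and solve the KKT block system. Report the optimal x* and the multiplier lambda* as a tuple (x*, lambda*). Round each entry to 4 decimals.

Form the Lagrangian:
  L(x, lambda) = (1/2) x^T Q x + c^T x + lambda^T (A x - b)
Stationarity (grad_x L = 0): Q x + c + A^T lambda = 0.
Primal feasibility: A x = b.

This gives the KKT block system:
  [ Q   A^T ] [ x     ]   [-c ]
  [ A    0  ] [ lambda ] = [ b ]

Solving the linear system:
  x*      = (-0.9864, -0.6399, -0.0393)
  lambda* = (0.5008)
  f(x*)   = -2.8487

x* = (-0.9864, -0.6399, -0.0393), lambda* = (0.5008)


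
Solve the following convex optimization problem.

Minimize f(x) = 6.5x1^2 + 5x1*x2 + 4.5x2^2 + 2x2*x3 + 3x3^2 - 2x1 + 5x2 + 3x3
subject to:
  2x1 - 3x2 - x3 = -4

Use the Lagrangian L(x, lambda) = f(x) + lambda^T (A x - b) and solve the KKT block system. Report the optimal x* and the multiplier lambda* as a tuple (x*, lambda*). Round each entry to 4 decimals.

Form the Lagrangian:
  L(x, lambda) = (1/2) x^T Q x + c^T x + lambda^T (A x - b)
Stationarity (grad_x L = 0): Q x + c + A^T lambda = 0.
Primal feasibility: A x = b.

This gives the KKT block system:
  [ Q   A^T ] [ x     ]   [-c ]
  [ A    0  ] [ lambda ] = [ b ]

Solving the linear system:
  x*      = (-0.7047, 0.9603, -0.2902)
  lambda* = (3.1796)
  f(x*)   = 9.0294

x* = (-0.7047, 0.9603, -0.2902), lambda* = (3.1796)


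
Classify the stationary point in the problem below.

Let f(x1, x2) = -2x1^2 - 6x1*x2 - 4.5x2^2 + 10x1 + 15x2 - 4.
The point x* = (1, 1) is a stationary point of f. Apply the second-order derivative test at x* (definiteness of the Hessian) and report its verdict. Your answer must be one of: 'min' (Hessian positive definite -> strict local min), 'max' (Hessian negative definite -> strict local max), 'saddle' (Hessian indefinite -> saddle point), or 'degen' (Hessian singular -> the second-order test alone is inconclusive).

Compute the Hessian H = grad^2 f:
  H = [[-4, -6], [-6, -9]]
Verify stationarity: grad f(x*) = H x* + g = (0, 0).
Eigenvalues of H: -13, 0.
H has a zero eigenvalue (singular; negative semidefinite but not definite), so H is neither positive definite, negative definite, nor indefinite. The second-order test alone is inconclusive -> degen.
(Indeed, f is constant along the null direction of H through x*, so x* is not a strict local extremum.)

degen
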